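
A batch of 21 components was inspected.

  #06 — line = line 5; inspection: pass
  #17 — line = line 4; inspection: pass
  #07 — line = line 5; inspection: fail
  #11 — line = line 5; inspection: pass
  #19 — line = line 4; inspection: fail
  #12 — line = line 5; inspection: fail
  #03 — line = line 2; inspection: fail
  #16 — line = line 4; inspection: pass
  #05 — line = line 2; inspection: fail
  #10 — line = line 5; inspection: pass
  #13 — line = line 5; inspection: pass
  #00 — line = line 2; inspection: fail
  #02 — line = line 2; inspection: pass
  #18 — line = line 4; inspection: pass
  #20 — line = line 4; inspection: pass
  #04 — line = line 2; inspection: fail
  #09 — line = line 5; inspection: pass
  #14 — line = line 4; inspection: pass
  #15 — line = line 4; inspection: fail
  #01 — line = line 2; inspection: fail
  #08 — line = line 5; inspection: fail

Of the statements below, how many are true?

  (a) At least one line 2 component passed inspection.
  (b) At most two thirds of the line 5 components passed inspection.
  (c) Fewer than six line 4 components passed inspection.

(a) line 2: |A| = 6, |A ∩ B| = 1; needs A ∩ B ≠ ∅ (|A ∩ B| ≥ 1) — true.
(b) line 5: |A| = 8, |A ∩ B| = 5; needs |A ∩ B| / |A| ≤ 2/3 — true.
(c) line 4: |A| = 7, |A ∩ B| = 5; needs |A ∩ B| < 6 — true.

3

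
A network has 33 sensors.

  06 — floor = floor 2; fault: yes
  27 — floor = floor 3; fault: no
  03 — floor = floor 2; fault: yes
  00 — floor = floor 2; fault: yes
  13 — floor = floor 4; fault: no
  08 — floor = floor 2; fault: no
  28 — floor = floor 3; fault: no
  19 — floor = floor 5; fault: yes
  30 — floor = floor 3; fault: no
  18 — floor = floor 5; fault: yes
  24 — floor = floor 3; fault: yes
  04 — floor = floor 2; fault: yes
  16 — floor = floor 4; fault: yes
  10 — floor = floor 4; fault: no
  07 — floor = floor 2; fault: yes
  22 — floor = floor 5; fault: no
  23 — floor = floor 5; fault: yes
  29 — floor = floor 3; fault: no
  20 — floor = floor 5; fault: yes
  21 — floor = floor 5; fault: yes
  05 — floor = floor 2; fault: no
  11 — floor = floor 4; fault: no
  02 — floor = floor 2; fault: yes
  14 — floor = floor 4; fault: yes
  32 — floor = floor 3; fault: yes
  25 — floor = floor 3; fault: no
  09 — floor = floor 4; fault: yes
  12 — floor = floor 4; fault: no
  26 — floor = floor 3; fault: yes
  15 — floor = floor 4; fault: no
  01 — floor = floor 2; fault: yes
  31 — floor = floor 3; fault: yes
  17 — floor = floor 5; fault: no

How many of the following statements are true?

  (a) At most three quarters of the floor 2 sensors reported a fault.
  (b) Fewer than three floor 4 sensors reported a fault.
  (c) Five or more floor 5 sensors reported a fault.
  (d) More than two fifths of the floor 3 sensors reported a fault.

(a) floor 2: |A| = 9, |A ∩ B| = 7; needs |A ∩ B| / |A| ≤ 3/4 — false.
(b) floor 4: |A| = 8, |A ∩ B| = 3; needs |A ∩ B| < 3 — false.
(c) floor 5: |A| = 7, |A ∩ B| = 5; needs |A ∩ B| ≥ 5 — true.
(d) floor 3: |A| = 9, |A ∩ B| = 4; needs |A ∩ B| / |A| > 2/5 — true.

2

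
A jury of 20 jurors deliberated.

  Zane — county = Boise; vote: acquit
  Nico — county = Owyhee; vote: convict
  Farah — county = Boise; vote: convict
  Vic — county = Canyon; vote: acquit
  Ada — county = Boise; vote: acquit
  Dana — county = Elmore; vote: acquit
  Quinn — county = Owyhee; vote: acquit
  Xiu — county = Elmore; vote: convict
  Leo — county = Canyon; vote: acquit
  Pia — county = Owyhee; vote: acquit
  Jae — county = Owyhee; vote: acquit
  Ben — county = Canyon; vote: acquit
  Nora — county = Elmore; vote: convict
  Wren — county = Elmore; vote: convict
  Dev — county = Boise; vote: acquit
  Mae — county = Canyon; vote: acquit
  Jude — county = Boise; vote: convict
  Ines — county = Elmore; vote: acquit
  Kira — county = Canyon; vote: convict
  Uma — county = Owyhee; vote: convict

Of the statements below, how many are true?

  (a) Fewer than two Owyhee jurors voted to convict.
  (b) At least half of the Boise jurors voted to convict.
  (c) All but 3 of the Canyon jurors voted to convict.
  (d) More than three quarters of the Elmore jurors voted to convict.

0

(a) Owyhee: |A| = 5, |A ∩ B| = 2; needs |A ∩ B| < 2 — false.
(b) Boise: |A| = 5, |A ∩ B| = 2; needs |A ∩ B| ≥ |A ∖ B| — false.
(c) Canyon: |A| = 5, |A ∩ B| = 1; needs |A ∖ B| = 3 — false.
(d) Elmore: |A| = 5, |A ∩ B| = 3; needs |A ∩ B| / |A| > 3/4 — false.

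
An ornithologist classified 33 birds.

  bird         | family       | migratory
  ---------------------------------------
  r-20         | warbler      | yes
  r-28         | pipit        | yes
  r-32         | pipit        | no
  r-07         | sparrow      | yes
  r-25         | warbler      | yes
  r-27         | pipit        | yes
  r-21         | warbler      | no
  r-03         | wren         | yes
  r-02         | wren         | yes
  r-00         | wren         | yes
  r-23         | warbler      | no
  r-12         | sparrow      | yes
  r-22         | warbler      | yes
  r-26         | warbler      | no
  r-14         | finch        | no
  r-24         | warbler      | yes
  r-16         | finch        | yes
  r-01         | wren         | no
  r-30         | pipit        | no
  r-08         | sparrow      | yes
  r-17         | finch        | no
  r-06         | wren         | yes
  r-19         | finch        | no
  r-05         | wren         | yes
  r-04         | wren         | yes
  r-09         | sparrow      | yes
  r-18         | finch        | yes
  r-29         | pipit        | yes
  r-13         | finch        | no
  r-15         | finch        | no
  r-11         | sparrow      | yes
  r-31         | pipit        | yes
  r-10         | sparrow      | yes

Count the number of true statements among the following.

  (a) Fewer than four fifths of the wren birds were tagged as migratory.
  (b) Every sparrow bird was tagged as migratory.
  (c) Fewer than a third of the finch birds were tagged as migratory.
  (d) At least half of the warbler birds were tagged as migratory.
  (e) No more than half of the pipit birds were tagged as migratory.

(a) wren: |A| = 7, |A ∩ B| = 6; needs |A ∩ B| / |A| < 4/5 — false.
(b) sparrow: |A| = 6, |A ∩ B| = 6; needs A ⊆ B, i.e. every element of A is in B (|A ∖ B| = 0) — true.
(c) finch: |A| = 7, |A ∩ B| = 2; needs |A ∩ B| / |A| < 1/3 — true.
(d) warbler: |A| = 7, |A ∩ B| = 4; needs |A ∩ B| ≥ |A ∖ B| — true.
(e) pipit: |A| = 6, |A ∩ B| = 4; needs |A ∩ B| ≤ |A ∖ B| — false.

3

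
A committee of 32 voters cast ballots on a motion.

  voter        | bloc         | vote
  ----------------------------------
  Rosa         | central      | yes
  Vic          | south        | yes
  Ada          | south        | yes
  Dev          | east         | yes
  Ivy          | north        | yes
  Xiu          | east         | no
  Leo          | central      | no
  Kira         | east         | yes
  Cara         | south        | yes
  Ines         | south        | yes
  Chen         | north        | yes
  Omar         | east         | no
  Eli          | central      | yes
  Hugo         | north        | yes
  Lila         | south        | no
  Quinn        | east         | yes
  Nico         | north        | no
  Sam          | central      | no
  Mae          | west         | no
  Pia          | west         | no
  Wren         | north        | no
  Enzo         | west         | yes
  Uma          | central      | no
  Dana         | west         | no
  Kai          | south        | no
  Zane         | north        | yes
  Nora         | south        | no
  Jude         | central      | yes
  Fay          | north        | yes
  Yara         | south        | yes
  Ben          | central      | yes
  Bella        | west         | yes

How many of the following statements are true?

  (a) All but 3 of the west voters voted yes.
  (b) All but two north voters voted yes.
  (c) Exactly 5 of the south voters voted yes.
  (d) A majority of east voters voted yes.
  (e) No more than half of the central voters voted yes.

4

(a) west: |A| = 5, |A ∩ B| = 2; needs |A ∖ B| = 3 — true.
(b) north: |A| = 7, |A ∩ B| = 5; needs |A ∖ B| = 2 — true.
(c) south: |A| = 8, |A ∩ B| = 5; needs |A ∩ B| = 5 — true.
(d) east: |A| = 5, |A ∩ B| = 3; needs |A ∩ B| > |A ∖ B| — true.
(e) central: |A| = 7, |A ∩ B| = 4; needs |A ∩ B| ≤ |A ∖ B| — false.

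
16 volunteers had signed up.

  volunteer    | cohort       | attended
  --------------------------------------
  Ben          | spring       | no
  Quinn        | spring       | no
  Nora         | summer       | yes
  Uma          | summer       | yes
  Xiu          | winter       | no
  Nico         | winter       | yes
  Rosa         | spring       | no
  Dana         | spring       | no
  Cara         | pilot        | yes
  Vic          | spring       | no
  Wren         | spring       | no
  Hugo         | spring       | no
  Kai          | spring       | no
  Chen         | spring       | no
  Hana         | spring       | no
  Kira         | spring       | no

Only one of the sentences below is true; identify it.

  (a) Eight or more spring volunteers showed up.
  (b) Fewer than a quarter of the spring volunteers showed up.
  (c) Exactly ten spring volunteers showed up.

|A| = 11, |A ∩ B| = 0, |A ∖ B| = 11.
(a) requires |A ∩ B| ≥ 8: false.
(b) requires |A ∩ B| / |A| < 1/4: true.
(c) requires |A ∩ B| = 10: false.

(b)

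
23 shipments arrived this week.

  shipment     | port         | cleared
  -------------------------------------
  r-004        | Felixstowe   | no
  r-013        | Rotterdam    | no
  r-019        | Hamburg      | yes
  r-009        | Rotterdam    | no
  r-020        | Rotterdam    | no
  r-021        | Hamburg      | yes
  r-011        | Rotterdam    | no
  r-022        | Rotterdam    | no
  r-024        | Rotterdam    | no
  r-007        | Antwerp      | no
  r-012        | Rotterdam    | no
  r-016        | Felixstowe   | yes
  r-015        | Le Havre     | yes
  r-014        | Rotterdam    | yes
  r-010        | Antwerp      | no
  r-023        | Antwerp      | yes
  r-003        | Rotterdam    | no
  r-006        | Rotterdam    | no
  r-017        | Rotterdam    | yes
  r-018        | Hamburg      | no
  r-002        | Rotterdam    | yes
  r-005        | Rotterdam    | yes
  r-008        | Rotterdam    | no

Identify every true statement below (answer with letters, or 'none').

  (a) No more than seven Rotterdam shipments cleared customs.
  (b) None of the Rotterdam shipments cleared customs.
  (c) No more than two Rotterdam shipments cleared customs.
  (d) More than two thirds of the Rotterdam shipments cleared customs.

|A| = 14, |A ∩ B| = 4, |A ∖ B| = 10.
(a) |A ∩ B| ≤ 7: holds.
(b) A ∩ B = ∅ (|A ∩ B| = 0): fails.
(c) |A ∩ B| ≤ 2: fails.
(d) |A ∩ B| / |A| > 2/3: fails.

(a)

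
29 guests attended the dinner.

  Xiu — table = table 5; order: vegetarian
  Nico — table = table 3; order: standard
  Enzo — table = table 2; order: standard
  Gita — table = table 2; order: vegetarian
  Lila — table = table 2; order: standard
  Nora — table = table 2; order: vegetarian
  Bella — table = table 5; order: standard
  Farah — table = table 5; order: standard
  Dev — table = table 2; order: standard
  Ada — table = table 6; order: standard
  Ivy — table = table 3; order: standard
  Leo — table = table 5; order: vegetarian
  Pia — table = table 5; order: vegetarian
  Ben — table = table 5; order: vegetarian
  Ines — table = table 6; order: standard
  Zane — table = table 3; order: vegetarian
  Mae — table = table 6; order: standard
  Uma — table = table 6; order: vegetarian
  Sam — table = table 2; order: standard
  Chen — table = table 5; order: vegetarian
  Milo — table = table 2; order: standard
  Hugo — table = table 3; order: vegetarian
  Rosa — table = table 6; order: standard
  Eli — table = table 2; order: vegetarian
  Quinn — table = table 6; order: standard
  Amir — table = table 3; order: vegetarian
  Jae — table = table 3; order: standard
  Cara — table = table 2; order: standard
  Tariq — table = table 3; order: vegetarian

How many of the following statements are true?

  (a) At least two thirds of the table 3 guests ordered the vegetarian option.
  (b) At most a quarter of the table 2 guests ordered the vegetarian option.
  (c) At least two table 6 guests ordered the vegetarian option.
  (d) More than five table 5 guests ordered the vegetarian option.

(a) table 3: |A| = 7, |A ∩ B| = 4; needs |A ∩ B| / |A| ≥ 2/3 — false.
(b) table 2: |A| = 9, |A ∩ B| = 3; needs |A ∩ B| / |A| ≤ 1/4 — false.
(c) table 6: |A| = 6, |A ∩ B| = 1; needs |A ∩ B| ≥ 2 — false.
(d) table 5: |A| = 7, |A ∩ B| = 5; needs |A ∩ B| > 5 — false.

0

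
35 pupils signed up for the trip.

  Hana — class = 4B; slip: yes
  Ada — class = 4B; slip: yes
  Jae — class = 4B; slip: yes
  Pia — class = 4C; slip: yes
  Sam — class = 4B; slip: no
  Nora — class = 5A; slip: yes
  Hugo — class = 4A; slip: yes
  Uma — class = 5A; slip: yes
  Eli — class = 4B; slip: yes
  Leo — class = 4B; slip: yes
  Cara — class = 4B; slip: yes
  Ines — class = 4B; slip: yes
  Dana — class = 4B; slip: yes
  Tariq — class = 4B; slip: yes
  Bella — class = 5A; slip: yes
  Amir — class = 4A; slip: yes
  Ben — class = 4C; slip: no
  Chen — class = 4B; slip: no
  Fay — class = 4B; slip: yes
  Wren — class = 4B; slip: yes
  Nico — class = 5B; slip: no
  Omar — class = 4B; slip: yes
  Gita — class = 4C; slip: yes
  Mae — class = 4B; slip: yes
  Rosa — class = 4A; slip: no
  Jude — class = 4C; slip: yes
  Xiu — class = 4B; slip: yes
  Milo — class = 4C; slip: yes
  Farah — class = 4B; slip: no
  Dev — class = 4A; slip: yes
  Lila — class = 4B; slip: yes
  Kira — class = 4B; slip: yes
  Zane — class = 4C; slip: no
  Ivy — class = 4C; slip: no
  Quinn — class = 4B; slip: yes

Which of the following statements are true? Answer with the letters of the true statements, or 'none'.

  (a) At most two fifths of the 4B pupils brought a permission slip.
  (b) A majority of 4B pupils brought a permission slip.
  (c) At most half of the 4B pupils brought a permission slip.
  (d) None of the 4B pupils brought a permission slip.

(b)

|A| = 20, |A ∩ B| = 17, |A ∖ B| = 3.
(a) |A ∩ B| / |A| ≤ 2/5: fails.
(b) |A ∩ B| > |A ∖ B|: holds.
(c) |A ∩ B| ≤ |A ∖ B|: fails.
(d) A ∩ B = ∅ (|A ∩ B| = 0): fails.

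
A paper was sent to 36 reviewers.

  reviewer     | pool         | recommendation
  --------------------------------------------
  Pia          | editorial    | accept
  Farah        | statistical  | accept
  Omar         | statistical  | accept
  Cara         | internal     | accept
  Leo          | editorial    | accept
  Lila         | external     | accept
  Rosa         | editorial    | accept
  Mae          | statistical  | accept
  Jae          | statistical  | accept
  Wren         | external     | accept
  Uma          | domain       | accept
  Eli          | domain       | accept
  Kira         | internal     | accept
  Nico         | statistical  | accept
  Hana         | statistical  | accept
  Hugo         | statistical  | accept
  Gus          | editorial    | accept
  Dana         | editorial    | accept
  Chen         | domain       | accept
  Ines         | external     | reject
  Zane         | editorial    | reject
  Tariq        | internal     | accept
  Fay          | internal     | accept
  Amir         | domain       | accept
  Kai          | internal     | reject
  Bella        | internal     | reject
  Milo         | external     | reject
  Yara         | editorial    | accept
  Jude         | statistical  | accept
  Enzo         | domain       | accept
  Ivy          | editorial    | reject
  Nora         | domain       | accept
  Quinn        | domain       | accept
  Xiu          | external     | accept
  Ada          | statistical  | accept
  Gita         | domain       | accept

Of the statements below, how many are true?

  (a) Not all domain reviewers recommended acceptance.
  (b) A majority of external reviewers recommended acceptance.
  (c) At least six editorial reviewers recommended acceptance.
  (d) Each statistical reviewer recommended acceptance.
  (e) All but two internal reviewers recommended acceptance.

(a) domain: |A| = 8, |A ∩ B| = 8; needs A ⊄ B (|A ∖ B| ≥ 1) — false.
(b) external: |A| = 5, |A ∩ B| = 3; needs |A ∩ B| > |A ∖ B| — true.
(c) editorial: |A| = 8, |A ∩ B| = 6; needs |A ∩ B| ≥ 6 — true.
(d) statistical: |A| = 9, |A ∩ B| = 9; needs A ⊆ B, i.e. every element of A is in B (|A ∖ B| = 0) — true.
(e) internal: |A| = 6, |A ∩ B| = 4; needs |A ∖ B| = 2 — true.

4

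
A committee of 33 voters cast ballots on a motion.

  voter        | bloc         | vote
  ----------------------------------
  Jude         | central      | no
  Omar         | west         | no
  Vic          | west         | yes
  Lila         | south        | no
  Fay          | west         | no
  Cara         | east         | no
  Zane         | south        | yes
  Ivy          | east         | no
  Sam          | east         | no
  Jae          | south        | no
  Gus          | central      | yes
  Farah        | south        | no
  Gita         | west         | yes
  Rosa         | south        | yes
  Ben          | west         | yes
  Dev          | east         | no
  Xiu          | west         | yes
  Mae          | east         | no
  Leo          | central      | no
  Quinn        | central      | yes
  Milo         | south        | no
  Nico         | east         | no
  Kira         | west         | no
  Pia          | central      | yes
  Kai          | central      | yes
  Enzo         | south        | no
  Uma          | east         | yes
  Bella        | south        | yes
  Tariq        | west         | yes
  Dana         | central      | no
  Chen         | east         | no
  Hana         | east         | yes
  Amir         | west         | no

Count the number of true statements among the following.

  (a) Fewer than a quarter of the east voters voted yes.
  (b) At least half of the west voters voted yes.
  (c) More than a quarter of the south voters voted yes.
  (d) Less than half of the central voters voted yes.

3

(a) east: |A| = 9, |A ∩ B| = 2; needs |A ∩ B| / |A| < 1/4 — true.
(b) west: |A| = 9, |A ∩ B| = 5; needs |A ∩ B| ≥ |A ∖ B| — true.
(c) south: |A| = 8, |A ∩ B| = 3; needs |A ∩ B| / |A| > 1/4 — true.
(d) central: |A| = 7, |A ∩ B| = 4; needs |A ∩ B| < |A ∖ B| — false.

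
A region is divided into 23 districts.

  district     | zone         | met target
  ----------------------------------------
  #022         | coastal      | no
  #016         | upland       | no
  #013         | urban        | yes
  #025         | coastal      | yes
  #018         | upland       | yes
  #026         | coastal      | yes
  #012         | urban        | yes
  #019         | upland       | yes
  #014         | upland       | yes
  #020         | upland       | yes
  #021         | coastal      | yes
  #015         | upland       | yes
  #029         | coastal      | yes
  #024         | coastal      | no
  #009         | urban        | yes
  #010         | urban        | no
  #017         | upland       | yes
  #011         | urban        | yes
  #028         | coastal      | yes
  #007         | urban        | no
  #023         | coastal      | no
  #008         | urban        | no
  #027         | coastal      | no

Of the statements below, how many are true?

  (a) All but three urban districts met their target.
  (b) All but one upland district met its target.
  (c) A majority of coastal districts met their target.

3

(a) urban: |A| = 7, |A ∩ B| = 4; needs |A ∖ B| = 3 — true.
(b) upland: |A| = 7, |A ∩ B| = 6; needs |A ∖ B| = 1 — true.
(c) coastal: |A| = 9, |A ∩ B| = 5; needs |A ∩ B| > |A ∖ B| — true.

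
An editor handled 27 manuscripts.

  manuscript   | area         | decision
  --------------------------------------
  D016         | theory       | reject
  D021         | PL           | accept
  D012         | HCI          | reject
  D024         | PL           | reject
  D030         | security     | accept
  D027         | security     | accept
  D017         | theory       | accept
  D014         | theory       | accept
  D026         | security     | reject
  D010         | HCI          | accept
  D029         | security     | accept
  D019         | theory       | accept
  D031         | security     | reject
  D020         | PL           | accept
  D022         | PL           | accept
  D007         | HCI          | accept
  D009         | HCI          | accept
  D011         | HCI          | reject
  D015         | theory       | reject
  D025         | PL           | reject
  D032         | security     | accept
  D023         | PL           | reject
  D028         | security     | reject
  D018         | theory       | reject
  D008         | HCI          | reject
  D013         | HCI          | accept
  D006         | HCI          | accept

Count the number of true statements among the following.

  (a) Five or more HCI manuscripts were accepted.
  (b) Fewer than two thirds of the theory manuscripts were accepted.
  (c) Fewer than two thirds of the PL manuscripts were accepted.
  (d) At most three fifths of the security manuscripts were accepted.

4

(a) HCI: |A| = 8, |A ∩ B| = 5; needs |A ∩ B| ≥ 5 — true.
(b) theory: |A| = 6, |A ∩ B| = 3; needs |A ∩ B| / |A| < 2/3 — true.
(c) PL: |A| = 6, |A ∩ B| = 3; needs |A ∩ B| / |A| < 2/3 — true.
(d) security: |A| = 7, |A ∩ B| = 4; needs |A ∩ B| / |A| ≤ 3/5 — true.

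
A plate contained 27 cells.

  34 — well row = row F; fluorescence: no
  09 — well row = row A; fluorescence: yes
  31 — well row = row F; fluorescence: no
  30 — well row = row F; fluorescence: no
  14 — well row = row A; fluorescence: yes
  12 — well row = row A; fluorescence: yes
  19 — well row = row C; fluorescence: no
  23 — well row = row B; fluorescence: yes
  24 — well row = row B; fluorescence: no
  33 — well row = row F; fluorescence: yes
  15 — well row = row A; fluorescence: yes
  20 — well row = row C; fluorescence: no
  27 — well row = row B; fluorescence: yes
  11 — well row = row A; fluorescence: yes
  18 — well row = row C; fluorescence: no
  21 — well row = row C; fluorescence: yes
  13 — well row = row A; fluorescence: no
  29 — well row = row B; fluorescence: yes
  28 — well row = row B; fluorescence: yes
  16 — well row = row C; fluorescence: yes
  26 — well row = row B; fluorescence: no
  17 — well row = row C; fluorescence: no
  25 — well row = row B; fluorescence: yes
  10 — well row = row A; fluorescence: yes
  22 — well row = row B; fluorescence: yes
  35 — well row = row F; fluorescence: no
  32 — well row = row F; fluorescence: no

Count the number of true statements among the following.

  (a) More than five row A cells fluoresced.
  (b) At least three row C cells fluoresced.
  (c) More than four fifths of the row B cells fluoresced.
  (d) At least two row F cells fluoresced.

1

(a) row A: |A| = 7, |A ∩ B| = 6; needs |A ∩ B| > 5 — true.
(b) row C: |A| = 6, |A ∩ B| = 2; needs |A ∩ B| ≥ 3 — false.
(c) row B: |A| = 8, |A ∩ B| = 6; needs |A ∩ B| / |A| > 4/5 — false.
(d) row F: |A| = 6, |A ∩ B| = 1; needs |A ∩ B| ≥ 2 — false.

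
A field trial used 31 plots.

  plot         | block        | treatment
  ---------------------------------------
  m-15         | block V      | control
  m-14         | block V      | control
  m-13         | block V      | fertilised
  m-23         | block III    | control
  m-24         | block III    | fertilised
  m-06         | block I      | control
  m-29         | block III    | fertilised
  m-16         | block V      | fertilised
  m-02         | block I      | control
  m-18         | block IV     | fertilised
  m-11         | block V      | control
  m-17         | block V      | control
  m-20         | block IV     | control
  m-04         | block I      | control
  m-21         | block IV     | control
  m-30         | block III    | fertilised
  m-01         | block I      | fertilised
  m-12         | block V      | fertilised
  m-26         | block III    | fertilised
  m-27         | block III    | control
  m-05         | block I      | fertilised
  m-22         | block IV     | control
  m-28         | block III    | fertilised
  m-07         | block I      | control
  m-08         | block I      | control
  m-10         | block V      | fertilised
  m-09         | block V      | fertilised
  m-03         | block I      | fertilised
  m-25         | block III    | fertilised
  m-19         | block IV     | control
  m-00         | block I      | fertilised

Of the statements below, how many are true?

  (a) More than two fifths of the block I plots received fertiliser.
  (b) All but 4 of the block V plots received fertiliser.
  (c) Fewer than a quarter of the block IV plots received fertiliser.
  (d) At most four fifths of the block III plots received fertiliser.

(a) block I: |A| = 9, |A ∩ B| = 4; needs |A ∩ B| / |A| > 2/5 — true.
(b) block V: |A| = 9, |A ∩ B| = 5; needs |A ∖ B| = 4 — true.
(c) block IV: |A| = 5, |A ∩ B| = 1; needs |A ∩ B| / |A| < 1/4 — true.
(d) block III: |A| = 8, |A ∩ B| = 6; needs |A ∩ B| / |A| ≤ 4/5 — true.

4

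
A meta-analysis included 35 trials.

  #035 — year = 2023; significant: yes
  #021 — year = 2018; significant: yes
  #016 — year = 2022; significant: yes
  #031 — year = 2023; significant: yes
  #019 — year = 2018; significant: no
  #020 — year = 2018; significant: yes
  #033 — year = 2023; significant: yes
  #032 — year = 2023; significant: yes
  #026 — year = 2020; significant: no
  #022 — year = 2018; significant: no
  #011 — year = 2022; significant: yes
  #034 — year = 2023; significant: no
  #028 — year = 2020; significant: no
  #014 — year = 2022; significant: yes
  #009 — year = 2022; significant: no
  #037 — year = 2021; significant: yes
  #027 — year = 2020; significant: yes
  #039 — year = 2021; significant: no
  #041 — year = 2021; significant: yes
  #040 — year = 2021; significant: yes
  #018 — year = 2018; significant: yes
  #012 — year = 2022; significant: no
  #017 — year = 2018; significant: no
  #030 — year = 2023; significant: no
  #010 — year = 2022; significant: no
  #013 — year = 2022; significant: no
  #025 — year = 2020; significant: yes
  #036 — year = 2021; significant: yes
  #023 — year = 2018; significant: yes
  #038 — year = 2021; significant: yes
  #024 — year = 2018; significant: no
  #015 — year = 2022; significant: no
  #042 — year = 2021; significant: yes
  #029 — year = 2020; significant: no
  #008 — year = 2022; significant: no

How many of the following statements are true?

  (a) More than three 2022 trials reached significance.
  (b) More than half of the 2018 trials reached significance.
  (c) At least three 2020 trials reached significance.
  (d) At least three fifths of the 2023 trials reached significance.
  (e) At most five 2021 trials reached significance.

(a) 2022: |A| = 9, |A ∩ B| = 3; needs |A ∩ B| > 3 — false.
(b) 2018: |A| = 8, |A ∩ B| = 4; needs |A ∩ B| > |A ∖ B| — false.
(c) 2020: |A| = 5, |A ∩ B| = 2; needs |A ∩ B| ≥ 3 — false.
(d) 2023: |A| = 6, |A ∩ B| = 4; needs |A ∩ B| / |A| ≥ 3/5 — true.
(e) 2021: |A| = 7, |A ∩ B| = 6; needs |A ∩ B| ≤ 5 — false.

1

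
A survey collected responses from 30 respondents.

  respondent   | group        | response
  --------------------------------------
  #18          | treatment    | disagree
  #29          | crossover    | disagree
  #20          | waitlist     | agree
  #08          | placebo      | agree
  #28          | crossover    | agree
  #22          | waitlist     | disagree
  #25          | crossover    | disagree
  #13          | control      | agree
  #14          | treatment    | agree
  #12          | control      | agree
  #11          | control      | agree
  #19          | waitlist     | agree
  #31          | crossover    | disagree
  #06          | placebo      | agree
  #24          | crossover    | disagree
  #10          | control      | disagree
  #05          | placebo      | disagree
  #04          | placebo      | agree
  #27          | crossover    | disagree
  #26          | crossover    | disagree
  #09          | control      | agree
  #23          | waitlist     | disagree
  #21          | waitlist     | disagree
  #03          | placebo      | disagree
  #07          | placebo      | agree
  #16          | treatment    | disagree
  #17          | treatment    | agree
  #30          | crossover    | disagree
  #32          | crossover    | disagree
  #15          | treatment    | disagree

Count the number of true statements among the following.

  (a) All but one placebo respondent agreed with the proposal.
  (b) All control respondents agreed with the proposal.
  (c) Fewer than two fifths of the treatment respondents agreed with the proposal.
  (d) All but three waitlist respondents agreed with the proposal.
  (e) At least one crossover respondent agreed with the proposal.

2

(a) placebo: |A| = 6, |A ∩ B| = 4; needs |A ∖ B| = 1 — false.
(b) control: |A| = 5, |A ∩ B| = 4; needs A ⊆ B, i.e. every element of A is in B (|A ∖ B| = 0) — false.
(c) treatment: |A| = 5, |A ∩ B| = 2; needs |A ∩ B| / |A| < 2/5 — false.
(d) waitlist: |A| = 5, |A ∩ B| = 2; needs |A ∖ B| = 3 — true.
(e) crossover: |A| = 9, |A ∩ B| = 1; needs A ∩ B ≠ ∅ (|A ∩ B| ≥ 1) — true.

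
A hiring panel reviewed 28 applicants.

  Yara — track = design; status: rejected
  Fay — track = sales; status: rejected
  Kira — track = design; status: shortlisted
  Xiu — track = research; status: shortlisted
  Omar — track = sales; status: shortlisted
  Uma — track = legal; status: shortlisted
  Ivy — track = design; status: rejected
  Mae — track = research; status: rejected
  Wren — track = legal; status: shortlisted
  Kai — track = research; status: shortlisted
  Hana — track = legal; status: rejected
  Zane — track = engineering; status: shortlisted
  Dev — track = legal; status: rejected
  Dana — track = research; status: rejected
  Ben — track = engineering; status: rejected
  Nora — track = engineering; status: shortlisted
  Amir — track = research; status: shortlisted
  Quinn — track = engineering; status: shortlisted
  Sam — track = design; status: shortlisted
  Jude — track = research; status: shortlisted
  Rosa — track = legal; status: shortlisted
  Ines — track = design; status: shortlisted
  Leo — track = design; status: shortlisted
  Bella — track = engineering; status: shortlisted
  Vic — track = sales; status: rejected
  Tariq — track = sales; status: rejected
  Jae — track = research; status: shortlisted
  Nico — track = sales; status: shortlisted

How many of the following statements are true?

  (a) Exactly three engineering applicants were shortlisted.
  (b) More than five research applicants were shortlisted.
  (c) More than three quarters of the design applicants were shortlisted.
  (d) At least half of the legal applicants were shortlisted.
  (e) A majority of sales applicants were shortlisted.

(a) engineering: |A| = 5, |A ∩ B| = 4; needs |A ∩ B| = 3 — false.
(b) research: |A| = 7, |A ∩ B| = 5; needs |A ∩ B| > 5 — false.
(c) design: |A| = 6, |A ∩ B| = 4; needs |A ∩ B| / |A| > 3/4 — false.
(d) legal: |A| = 5, |A ∩ B| = 3; needs |A ∩ B| ≥ |A ∖ B| — true.
(e) sales: |A| = 5, |A ∩ B| = 2; needs |A ∩ B| > |A ∖ B| — false.

1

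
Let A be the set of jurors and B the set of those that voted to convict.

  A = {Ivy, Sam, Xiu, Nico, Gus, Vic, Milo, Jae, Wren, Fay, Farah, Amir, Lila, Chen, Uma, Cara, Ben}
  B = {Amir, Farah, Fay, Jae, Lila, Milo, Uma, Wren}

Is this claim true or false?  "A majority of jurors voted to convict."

False

'A majority of jurors voted to convict' holds iff |A ∩ B| > |A ∖ B|.
|A| = 17, |A ∩ B| = 8, |A ∖ B| = 9.
8 < 9, so the statement is false.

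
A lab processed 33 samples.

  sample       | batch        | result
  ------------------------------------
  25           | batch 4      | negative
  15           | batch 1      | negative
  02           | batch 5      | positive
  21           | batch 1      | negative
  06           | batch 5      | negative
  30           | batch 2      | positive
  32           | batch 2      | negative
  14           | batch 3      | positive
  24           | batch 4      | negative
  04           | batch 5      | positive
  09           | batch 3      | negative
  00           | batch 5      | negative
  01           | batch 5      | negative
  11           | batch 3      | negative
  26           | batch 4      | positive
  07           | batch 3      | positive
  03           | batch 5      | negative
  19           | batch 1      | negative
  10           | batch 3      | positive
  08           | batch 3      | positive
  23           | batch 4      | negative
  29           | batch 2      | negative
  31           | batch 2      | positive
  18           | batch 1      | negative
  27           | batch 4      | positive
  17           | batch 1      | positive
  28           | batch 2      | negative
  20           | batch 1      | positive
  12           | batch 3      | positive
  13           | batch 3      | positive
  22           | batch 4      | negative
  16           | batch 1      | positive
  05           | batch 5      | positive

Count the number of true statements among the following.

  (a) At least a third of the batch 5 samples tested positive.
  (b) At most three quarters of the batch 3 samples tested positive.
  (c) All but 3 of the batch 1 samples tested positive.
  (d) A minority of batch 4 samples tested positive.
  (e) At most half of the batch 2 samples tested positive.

4

(a) batch 5: |A| = 7, |A ∩ B| = 3; needs |A ∩ B| / |A| ≥ 1/3 — true.
(b) batch 3: |A| = 8, |A ∩ B| = 6; needs |A ∩ B| / |A| ≤ 3/4 — true.
(c) batch 1: |A| = 7, |A ∩ B| = 3; needs |A ∖ B| = 3 — false.
(d) batch 4: |A| = 6, |A ∩ B| = 2; needs |A ∩ B| < |A ∖ B| — true.
(e) batch 2: |A| = 5, |A ∩ B| = 2; needs |A ∩ B| ≤ |A ∖ B| — true.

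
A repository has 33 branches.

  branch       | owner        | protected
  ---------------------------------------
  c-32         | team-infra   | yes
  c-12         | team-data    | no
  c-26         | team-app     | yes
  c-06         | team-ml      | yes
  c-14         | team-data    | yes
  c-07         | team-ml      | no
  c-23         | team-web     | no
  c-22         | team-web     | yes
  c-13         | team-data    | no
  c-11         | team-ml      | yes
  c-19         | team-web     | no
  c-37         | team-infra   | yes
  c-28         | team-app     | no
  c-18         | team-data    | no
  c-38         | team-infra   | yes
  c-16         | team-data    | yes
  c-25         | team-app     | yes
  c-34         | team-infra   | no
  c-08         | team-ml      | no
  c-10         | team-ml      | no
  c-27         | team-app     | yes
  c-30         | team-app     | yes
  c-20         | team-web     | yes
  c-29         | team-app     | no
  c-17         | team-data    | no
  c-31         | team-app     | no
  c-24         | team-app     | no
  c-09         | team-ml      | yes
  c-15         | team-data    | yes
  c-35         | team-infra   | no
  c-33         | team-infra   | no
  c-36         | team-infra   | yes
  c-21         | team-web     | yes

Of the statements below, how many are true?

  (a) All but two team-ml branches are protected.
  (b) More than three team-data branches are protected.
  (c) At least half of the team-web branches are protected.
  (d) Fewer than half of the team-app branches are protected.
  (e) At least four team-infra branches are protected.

2

(a) team-ml: |A| = 6, |A ∩ B| = 3; needs |A ∖ B| = 2 — false.
(b) team-data: |A| = 7, |A ∩ B| = 3; needs |A ∩ B| > 3 — false.
(c) team-web: |A| = 5, |A ∩ B| = 3; needs |A ∩ B| ≥ |A ∖ B| — true.
(d) team-app: |A| = 8, |A ∩ B| = 4; needs |A ∩ B| < |A ∖ B| — false.
(e) team-infra: |A| = 7, |A ∩ B| = 4; needs |A ∩ B| ≥ 4 — true.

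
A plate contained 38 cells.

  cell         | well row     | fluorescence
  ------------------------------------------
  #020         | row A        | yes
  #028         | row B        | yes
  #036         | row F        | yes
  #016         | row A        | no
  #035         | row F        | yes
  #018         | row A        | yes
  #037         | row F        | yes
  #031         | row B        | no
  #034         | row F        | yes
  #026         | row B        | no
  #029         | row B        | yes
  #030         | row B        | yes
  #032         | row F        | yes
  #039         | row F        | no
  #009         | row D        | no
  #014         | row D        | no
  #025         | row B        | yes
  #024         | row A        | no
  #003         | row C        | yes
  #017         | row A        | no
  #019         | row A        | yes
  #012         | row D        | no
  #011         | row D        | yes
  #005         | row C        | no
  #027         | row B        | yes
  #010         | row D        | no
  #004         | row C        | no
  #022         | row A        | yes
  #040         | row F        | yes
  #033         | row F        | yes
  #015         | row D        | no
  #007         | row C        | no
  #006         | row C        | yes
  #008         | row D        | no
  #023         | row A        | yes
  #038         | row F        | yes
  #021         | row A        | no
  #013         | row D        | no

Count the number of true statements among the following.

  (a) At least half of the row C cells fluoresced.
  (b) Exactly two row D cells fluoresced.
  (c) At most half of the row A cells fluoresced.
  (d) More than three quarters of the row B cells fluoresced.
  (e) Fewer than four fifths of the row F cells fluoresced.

0

(a) row C: |A| = 5, |A ∩ B| = 2; needs |A ∩ B| ≥ |A ∖ B| — false.
(b) row D: |A| = 8, |A ∩ B| = 1; needs |A ∩ B| = 2 — false.
(c) row A: |A| = 9, |A ∩ B| = 5; needs |A ∩ B| ≤ |A ∖ B| — false.
(d) row B: |A| = 7, |A ∩ B| = 5; needs |A ∩ B| / |A| > 3/4 — false.
(e) row F: |A| = 9, |A ∩ B| = 8; needs |A ∩ B| / |A| < 4/5 — false.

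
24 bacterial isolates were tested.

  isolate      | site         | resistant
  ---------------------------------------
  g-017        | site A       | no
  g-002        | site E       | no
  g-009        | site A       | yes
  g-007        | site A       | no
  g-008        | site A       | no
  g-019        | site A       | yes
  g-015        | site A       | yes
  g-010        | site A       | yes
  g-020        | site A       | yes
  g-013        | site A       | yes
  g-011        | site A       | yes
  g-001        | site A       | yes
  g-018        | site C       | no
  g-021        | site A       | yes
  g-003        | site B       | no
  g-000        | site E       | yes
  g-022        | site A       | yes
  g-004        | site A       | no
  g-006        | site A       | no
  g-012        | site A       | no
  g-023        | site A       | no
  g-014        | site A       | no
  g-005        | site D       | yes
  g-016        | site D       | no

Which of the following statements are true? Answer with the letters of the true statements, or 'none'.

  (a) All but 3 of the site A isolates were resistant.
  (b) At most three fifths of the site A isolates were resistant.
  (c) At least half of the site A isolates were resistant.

(b), (c)

|A| = 18, |A ∩ B| = 10, |A ∖ B| = 8.
(a) |A ∖ B| = 3: fails.
(b) |A ∩ B| / |A| ≤ 3/5: holds.
(c) |A ∩ B| ≥ |A ∖ B|: holds.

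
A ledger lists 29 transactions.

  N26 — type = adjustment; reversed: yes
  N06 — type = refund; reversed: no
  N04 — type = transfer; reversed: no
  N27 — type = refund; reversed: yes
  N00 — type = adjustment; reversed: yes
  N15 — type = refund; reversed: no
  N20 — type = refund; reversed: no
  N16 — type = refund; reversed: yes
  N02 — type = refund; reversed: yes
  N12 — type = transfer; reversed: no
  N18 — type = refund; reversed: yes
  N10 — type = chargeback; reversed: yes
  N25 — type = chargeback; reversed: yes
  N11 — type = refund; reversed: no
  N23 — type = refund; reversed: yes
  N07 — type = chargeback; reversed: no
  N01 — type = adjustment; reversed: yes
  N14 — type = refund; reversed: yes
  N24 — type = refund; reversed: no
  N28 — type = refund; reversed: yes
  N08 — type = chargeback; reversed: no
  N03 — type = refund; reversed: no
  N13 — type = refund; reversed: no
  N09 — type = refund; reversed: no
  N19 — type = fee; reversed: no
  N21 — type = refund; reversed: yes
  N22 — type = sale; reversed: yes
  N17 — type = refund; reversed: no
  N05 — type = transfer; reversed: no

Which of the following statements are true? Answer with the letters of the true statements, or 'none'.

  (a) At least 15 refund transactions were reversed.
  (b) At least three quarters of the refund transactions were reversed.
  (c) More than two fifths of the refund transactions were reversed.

|A| = 17, |A ∩ B| = 8, |A ∖ B| = 9.
(a) |A ∩ B| ≥ 15: fails.
(b) |A ∩ B| / |A| ≥ 3/4: fails.
(c) |A ∩ B| / |A| > 2/5: holds.

(c)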